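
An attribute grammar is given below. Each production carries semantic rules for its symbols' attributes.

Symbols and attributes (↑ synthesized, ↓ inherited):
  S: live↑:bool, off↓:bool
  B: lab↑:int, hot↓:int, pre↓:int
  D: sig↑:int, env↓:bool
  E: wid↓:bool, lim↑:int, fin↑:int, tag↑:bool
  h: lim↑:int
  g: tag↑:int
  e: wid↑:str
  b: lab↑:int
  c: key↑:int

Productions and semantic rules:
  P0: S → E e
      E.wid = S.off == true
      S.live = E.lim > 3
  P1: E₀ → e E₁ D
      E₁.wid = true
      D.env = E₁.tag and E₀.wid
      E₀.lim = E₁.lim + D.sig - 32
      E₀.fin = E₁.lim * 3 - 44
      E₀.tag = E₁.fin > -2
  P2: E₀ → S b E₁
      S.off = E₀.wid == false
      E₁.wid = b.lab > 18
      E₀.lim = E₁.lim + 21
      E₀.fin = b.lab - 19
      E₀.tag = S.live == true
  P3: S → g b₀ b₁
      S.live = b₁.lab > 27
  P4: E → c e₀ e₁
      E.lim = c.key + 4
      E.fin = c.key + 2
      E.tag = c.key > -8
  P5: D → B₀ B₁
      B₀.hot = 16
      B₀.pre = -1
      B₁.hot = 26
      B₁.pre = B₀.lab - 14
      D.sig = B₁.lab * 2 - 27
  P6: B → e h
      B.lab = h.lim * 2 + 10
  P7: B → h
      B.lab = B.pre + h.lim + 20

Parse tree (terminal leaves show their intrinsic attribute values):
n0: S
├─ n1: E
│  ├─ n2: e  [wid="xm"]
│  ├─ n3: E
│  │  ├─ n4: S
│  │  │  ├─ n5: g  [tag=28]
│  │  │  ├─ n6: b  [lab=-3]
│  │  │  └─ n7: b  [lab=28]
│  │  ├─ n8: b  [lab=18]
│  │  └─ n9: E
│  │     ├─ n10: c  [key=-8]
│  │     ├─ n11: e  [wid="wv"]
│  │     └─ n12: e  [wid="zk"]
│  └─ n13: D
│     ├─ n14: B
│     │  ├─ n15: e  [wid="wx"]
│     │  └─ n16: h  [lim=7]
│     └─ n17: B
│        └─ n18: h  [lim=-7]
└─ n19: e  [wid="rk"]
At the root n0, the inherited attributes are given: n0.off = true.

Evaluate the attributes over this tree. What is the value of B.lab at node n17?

1. n0.off = true  [given at root]
2. n1.wid = true  [S.off == true]
3. n2.wid = "xm"  [terminal]
4. n3.wid = true  [true]
5. n4.off = false  [E₀.wid == false]
6. n5.tag = 28  [terminal]
7. n6.lab = -3  [terminal]
8. n7.lab = 28  [terminal]
9. n4.live = true  [b₁.lab > 27]
10. n8.lab = 18  [terminal]
11. n9.wid = false  [b.lab > 18]
12. n10.key = -8  [terminal]
13. n11.wid = "wv"  [terminal]
14. n12.wid = "zk"  [terminal]
15. n9.lim = -4  [c.key + 4]
16. n9.fin = -6  [c.key + 2]
17. n9.tag = false  [c.key > -8]
18. n3.lim = 17  [E₁.lim + 21]
19. n3.fin = -1  [b.lab - 19]
20. n3.tag = true  [S.live == true]
21. n13.env = true  [E₁.tag and E₀.wid]
22. n14.hot = 16  [16]
23. n14.pre = -1  [-1]
24. n15.wid = "wx"  [terminal]
25. n16.lim = 7  [terminal]
26. n14.lab = 24  [h.lim * 2 + 10]
27. n17.hot = 26  [26]
28. n17.pre = 10  [B₀.lab - 14]
29. n18.lim = -7  [terminal]
30. n17.lab = 23  [B.pre + h.lim + 20]
31. n13.sig = 19  [B₁.lab * 2 - 27]
32. n1.lim = 4  [E₁.lim + D.sig - 32]
33. n1.fin = 7  [E₁.lim * 3 - 44]
34. n1.tag = true  [E₁.fin > -2]
35. n19.wid = "rk"  [terminal]
36. n0.live = true  [E.lim > 3]

23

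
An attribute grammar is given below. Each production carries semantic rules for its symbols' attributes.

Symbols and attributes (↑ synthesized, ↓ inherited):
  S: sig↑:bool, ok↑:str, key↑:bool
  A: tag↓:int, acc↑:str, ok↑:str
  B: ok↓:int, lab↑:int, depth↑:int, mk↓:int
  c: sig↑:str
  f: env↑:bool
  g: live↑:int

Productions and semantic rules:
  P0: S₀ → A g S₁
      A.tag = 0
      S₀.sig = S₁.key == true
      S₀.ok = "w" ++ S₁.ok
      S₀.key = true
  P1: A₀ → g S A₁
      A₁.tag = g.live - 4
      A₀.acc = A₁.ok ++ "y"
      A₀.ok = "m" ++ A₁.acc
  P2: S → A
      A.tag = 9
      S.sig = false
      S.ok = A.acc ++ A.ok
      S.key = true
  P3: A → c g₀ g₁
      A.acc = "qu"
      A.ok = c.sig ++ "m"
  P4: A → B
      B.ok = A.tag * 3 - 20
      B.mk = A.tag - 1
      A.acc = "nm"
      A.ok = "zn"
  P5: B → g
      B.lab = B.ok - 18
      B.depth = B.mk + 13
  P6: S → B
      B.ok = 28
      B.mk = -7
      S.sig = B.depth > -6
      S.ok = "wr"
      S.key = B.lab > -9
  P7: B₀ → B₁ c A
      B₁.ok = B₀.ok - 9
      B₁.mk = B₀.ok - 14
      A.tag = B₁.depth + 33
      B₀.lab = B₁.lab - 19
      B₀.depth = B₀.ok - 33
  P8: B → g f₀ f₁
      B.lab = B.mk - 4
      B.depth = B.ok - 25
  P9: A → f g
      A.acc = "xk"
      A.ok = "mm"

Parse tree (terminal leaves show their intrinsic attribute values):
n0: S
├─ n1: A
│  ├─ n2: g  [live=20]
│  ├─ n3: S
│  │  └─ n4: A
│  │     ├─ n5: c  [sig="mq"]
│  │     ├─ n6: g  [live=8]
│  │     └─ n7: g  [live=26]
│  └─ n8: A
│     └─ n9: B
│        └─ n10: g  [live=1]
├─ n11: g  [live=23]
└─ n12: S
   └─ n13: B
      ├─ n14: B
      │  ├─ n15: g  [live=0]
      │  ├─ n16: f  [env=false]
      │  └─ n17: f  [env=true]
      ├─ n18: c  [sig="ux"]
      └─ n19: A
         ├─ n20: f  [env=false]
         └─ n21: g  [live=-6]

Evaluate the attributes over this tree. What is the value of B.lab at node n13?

-9

1. n1.tag = 0  [0]
2. n2.live = 20  [terminal]
3. n4.tag = 9  [9]
4. n5.sig = "mq"  [terminal]
5. n6.live = 8  [terminal]
6. n7.live = 26  [terminal]
7. n4.acc = "qu"  ["qu"]
8. n4.ok = "mqm"  [c.sig ++ "m"]
9. n3.sig = false  [false]
10. n3.ok = "qumqm"  [A.acc ++ A.ok]
11. n3.key = true  [true]
12. n8.tag = 16  [g.live - 4]
13. n9.ok = 28  [A.tag * 3 - 20]
14. n9.mk = 15  [A.tag - 1]
15. n10.live = 1  [terminal]
16. n9.lab = 10  [B.ok - 18]
17. n9.depth = 28  [B.mk + 13]
18. n8.acc = "nm"  ["nm"]
19. n8.ok = "zn"  ["zn"]
20. n1.acc = "zny"  [A₁.ok ++ "y"]
21. n1.ok = "mnm"  ["m" ++ A₁.acc]
22. n11.live = 23  [terminal]
23. n13.ok = 28  [28]
24. n13.mk = -7  [-7]
25. n14.ok = 19  [B₀.ok - 9]
26. n14.mk = 14  [B₀.ok - 14]
27. n15.live = 0  [terminal]
28. n16.env = false  [terminal]
29. n17.env = true  [terminal]
30. n14.lab = 10  [B.mk - 4]
31. n14.depth = -6  [B.ok - 25]
32. n18.sig = "ux"  [terminal]
33. n19.tag = 27  [B₁.depth + 33]
34. n20.env = false  [terminal]
35. n21.live = -6  [terminal]
36. n19.acc = "xk"  ["xk"]
37. n19.ok = "mm"  ["mm"]
38. n13.lab = -9  [B₁.lab - 19]
39. n13.depth = -5  [B₀.ok - 33]
40. n12.sig = true  [B.depth > -6]
41. n12.ok = "wr"  ["wr"]
42. n12.key = false  [B.lab > -9]
43. n0.sig = false  [S₁.key == true]
44. n0.ok = "wwr"  ["w" ++ S₁.ok]
45. n0.key = true  [true]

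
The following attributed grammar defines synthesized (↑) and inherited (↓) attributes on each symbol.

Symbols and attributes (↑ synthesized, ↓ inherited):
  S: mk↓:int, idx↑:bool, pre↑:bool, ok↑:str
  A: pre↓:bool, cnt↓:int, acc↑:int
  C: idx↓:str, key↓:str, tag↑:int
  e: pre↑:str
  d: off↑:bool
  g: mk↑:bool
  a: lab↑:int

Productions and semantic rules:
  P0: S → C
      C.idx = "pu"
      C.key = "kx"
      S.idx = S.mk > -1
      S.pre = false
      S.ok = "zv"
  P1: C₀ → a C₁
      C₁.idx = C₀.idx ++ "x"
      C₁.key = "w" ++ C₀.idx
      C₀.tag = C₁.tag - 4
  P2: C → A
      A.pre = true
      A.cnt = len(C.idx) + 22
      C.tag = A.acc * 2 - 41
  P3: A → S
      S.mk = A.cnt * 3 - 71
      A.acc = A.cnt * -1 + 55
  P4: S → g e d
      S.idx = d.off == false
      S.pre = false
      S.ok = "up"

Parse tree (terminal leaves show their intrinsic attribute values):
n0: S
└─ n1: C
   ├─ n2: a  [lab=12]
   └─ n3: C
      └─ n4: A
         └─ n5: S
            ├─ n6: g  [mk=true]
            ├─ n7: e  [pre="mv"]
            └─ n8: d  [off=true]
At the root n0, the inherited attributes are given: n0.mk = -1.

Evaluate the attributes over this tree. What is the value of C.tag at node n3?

1. n0.mk = -1  [given at root]
2. n1.idx = "pu"  ["pu"]
3. n1.key = "kx"  ["kx"]
4. n2.lab = 12  [terminal]
5. n3.idx = "pux"  [C₀.idx ++ "x"]
6. n3.key = "wpu"  ["w" ++ C₀.idx]
7. n4.pre = true  [true]
8. n4.cnt = 25  [len(C.idx) + 22]
9. n5.mk = 4  [A.cnt * 3 - 71]
10. n6.mk = true  [terminal]
11. n7.pre = "mv"  [terminal]
12. n8.off = true  [terminal]
13. n5.idx = false  [d.off == false]
14. n5.pre = false  [false]
15. n5.ok = "up"  ["up"]
16. n4.acc = 30  [A.cnt * -1 + 55]
17. n3.tag = 19  [A.acc * 2 - 41]
18. n1.tag = 15  [C₁.tag - 4]
19. n0.idx = false  [S.mk > -1]
20. n0.pre = false  [false]
21. n0.ok = "zv"  ["zv"]

19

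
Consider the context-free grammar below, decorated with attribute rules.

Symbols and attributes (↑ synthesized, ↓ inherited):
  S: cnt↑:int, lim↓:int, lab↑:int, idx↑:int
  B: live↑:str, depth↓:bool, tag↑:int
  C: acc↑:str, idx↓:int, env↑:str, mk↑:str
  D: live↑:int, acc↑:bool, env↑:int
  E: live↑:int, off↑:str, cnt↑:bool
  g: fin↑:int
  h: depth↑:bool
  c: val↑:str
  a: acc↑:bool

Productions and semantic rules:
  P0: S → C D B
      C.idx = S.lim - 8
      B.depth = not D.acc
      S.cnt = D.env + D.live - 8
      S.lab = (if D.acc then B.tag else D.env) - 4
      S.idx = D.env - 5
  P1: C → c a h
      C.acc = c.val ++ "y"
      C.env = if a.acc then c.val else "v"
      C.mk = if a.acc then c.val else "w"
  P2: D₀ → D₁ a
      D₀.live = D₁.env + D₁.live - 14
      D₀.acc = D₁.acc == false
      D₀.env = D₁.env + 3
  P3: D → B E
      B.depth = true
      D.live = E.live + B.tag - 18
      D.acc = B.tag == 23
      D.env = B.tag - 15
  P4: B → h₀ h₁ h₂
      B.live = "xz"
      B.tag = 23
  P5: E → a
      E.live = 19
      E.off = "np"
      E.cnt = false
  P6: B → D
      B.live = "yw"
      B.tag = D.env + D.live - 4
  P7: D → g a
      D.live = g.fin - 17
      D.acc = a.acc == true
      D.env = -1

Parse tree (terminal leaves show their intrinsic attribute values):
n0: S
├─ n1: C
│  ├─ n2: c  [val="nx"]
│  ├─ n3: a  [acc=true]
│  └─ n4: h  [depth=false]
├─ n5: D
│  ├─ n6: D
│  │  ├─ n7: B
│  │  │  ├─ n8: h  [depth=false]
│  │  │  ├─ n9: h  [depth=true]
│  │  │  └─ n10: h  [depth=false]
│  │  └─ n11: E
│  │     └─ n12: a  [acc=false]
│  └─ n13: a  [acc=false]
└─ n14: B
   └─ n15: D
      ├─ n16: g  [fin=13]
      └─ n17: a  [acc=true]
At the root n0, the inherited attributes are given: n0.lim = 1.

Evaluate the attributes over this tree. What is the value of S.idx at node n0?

1. n0.lim = 1  [given at root]
2. n1.idx = -7  [S.lim - 8]
3. n2.val = "nx"  [terminal]
4. n3.acc = true  [terminal]
5. n4.depth = false  [terminal]
6. n1.acc = "nxy"  [c.val ++ "y"]
7. n1.env = "nx"  [if a.acc then c.val else "v"]
8. n1.mk = "nx"  [if a.acc then c.val else "w"]
9. n7.depth = true  [true]
10. n8.depth = false  [terminal]
11. n9.depth = true  [terminal]
12. n10.depth = false  [terminal]
13. n7.live = "xz"  ["xz"]
14. n7.tag = 23  [23]
15. n12.acc = false  [terminal]
16. n11.live = 19  [19]
17. n11.off = "np"  ["np"]
18. n11.cnt = false  [false]
19. n6.live = 24  [E.live + B.tag - 18]
20. n6.acc = true  [B.tag == 23]
21. n6.env = 8  [B.tag - 15]
22. n13.acc = false  [terminal]
23. n5.live = 18  [D₁.env + D₁.live - 14]
24. n5.acc = false  [D₁.acc == false]
25. n5.env = 11  [D₁.env + 3]
26. n14.depth = true  [not D.acc]
27. n16.fin = 13  [terminal]
28. n17.acc = true  [terminal]
29. n15.live = -4  [g.fin - 17]
30. n15.acc = true  [a.acc == true]
31. n15.env = -1  [-1]
32. n14.live = "yw"  ["yw"]
33. n14.tag = -9  [D.env + D.live - 4]
34. n0.cnt = 21  [D.env + D.live - 8]
35. n0.lab = 7  [(if D.acc then B.tag else D.env) - 4]
36. n0.idx = 6  [D.env - 5]

6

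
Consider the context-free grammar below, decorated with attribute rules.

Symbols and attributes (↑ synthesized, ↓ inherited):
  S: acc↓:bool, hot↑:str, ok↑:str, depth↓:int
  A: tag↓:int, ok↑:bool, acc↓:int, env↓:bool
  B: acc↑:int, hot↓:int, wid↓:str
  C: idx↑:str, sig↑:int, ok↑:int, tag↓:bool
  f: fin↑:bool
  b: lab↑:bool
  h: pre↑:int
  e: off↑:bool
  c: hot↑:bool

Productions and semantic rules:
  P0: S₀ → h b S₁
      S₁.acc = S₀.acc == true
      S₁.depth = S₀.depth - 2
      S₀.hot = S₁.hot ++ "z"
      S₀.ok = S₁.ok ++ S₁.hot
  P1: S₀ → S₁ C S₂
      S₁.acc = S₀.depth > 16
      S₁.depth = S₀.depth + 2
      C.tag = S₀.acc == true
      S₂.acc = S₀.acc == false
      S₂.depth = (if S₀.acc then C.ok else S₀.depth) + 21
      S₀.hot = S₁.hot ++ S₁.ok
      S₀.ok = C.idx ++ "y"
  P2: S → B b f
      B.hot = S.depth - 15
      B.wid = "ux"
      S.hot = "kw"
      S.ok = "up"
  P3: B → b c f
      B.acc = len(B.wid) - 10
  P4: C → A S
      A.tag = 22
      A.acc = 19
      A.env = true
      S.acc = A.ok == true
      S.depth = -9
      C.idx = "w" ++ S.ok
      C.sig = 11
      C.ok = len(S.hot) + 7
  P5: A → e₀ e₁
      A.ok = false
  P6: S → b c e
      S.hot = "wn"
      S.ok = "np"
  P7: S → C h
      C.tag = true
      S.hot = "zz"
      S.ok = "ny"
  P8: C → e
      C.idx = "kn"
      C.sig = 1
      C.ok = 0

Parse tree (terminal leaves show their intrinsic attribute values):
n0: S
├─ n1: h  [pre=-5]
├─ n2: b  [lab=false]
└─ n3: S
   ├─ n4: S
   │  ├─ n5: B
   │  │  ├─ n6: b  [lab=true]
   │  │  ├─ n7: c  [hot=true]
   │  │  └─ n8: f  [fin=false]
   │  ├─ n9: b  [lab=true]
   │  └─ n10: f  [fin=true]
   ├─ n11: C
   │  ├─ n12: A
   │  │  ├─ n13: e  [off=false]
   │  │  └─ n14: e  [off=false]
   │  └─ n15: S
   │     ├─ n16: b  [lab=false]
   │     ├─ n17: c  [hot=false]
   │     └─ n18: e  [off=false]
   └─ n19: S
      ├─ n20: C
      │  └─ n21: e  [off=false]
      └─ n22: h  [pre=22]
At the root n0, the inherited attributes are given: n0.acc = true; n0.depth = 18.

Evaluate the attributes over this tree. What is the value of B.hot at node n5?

3

1. n0.acc = true  [given at root]
2. n0.depth = 18  [given at root]
3. n1.pre = -5  [terminal]
4. n2.lab = false  [terminal]
5. n3.acc = true  [S₀.acc == true]
6. n3.depth = 16  [S₀.depth - 2]
7. n4.acc = false  [S₀.depth > 16]
8. n4.depth = 18  [S₀.depth + 2]
9. n5.hot = 3  [S.depth - 15]
10. n5.wid = "ux"  ["ux"]
11. n6.lab = true  [terminal]
12. n7.hot = true  [terminal]
13. n8.fin = false  [terminal]
14. n5.acc = -8  [len(B.wid) - 10]
15. n9.lab = true  [terminal]
16. n10.fin = true  [terminal]
17. n4.hot = "kw"  ["kw"]
18. n4.ok = "up"  ["up"]
19. n11.tag = true  [S₀.acc == true]
20. n12.tag = 22  [22]
21. n12.acc = 19  [19]
22. n12.env = true  [true]
23. n13.off = false  [terminal]
24. n14.off = false  [terminal]
25. n12.ok = false  [false]
26. n15.acc = false  [A.ok == true]
27. n15.depth = -9  [-9]
28. n16.lab = false  [terminal]
29. n17.hot = false  [terminal]
30. n18.off = false  [terminal]
31. n15.hot = "wn"  ["wn"]
32. n15.ok = "np"  ["np"]
33. n11.idx = "wnp"  ["w" ++ S.ok]
34. n11.sig = 11  [11]
35. n11.ok = 9  [len(S.hot) + 7]
36. n19.acc = false  [S₀.acc == false]
37. n19.depth = 30  [(if S₀.acc then C.ok else S₀.depth) + 21]
38. n20.tag = true  [true]
39. n21.off = false  [terminal]
40. n20.idx = "kn"  ["kn"]
41. n20.sig = 1  [1]
42. n20.ok = 0  [0]
43. n22.pre = 22  [terminal]
44. n19.hot = "zz"  ["zz"]
45. n19.ok = "ny"  ["ny"]
46. n3.hot = "kwup"  [S₁.hot ++ S₁.ok]
47. n3.ok = "wnpy"  [C.idx ++ "y"]
48. n0.hot = "kwupz"  [S₁.hot ++ "z"]
49. n0.ok = "wnpykwup"  [S₁.ok ++ S₁.hot]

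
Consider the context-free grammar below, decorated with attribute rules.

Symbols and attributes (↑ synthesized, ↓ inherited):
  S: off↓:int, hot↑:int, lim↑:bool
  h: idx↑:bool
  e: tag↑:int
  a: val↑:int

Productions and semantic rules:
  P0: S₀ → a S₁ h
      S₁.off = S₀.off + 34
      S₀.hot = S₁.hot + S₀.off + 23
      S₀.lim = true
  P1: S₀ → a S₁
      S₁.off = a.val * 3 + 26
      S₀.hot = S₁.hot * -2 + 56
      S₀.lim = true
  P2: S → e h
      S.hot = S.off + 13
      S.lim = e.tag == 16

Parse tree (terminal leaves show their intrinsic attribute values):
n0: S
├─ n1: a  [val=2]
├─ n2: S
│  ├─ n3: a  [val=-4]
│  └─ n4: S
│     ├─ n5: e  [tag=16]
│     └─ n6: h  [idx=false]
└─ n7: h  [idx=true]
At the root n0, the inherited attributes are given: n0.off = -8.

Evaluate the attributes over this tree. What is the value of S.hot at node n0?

17

1. n0.off = -8  [given at root]
2. n1.val = 2  [terminal]
3. n2.off = 26  [S₀.off + 34]
4. n3.val = -4  [terminal]
5. n4.off = 14  [a.val * 3 + 26]
6. n5.tag = 16  [terminal]
7. n6.idx = false  [terminal]
8. n4.hot = 27  [S.off + 13]
9. n4.lim = true  [e.tag == 16]
10. n2.hot = 2  [S₁.hot * -2 + 56]
11. n2.lim = true  [true]
12. n7.idx = true  [terminal]
13. n0.hot = 17  [S₁.hot + S₀.off + 23]
14. n0.lim = true  [true]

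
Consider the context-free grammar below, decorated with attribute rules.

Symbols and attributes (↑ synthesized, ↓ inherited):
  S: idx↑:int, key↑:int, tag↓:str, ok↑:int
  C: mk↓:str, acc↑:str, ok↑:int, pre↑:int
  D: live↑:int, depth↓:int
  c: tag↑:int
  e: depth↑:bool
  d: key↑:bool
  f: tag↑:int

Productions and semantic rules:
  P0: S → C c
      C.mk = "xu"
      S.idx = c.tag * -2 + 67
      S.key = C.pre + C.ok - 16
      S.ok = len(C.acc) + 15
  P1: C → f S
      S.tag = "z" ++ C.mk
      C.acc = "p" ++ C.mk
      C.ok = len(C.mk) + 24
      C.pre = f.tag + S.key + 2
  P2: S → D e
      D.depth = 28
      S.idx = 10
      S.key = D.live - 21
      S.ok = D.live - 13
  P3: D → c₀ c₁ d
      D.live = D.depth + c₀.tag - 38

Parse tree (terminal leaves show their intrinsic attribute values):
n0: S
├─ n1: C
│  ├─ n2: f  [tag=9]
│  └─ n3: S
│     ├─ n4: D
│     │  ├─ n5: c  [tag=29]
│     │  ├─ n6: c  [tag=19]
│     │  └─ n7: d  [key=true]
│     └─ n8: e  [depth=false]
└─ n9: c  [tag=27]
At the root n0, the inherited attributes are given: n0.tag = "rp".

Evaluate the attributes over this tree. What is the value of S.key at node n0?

1. n0.tag = "rp"  [given at root]
2. n1.mk = "xu"  ["xu"]
3. n2.tag = 9  [terminal]
4. n3.tag = "zxu"  ["z" ++ C.mk]
5. n4.depth = 28  [28]
6. n5.tag = 29  [terminal]
7. n6.tag = 19  [terminal]
8. n7.key = true  [terminal]
9. n4.live = 19  [D.depth + c₀.tag - 38]
10. n8.depth = false  [terminal]
11. n3.idx = 10  [10]
12. n3.key = -2  [D.live - 21]
13. n3.ok = 6  [D.live - 13]
14. n1.acc = "pxu"  ["p" ++ C.mk]
15. n1.ok = 26  [len(C.mk) + 24]
16. n1.pre = 9  [f.tag + S.key + 2]
17. n9.tag = 27  [terminal]
18. n0.idx = 13  [c.tag * -2 + 67]
19. n0.key = 19  [C.pre + C.ok - 16]
20. n0.ok = 18  [len(C.acc) + 15]

19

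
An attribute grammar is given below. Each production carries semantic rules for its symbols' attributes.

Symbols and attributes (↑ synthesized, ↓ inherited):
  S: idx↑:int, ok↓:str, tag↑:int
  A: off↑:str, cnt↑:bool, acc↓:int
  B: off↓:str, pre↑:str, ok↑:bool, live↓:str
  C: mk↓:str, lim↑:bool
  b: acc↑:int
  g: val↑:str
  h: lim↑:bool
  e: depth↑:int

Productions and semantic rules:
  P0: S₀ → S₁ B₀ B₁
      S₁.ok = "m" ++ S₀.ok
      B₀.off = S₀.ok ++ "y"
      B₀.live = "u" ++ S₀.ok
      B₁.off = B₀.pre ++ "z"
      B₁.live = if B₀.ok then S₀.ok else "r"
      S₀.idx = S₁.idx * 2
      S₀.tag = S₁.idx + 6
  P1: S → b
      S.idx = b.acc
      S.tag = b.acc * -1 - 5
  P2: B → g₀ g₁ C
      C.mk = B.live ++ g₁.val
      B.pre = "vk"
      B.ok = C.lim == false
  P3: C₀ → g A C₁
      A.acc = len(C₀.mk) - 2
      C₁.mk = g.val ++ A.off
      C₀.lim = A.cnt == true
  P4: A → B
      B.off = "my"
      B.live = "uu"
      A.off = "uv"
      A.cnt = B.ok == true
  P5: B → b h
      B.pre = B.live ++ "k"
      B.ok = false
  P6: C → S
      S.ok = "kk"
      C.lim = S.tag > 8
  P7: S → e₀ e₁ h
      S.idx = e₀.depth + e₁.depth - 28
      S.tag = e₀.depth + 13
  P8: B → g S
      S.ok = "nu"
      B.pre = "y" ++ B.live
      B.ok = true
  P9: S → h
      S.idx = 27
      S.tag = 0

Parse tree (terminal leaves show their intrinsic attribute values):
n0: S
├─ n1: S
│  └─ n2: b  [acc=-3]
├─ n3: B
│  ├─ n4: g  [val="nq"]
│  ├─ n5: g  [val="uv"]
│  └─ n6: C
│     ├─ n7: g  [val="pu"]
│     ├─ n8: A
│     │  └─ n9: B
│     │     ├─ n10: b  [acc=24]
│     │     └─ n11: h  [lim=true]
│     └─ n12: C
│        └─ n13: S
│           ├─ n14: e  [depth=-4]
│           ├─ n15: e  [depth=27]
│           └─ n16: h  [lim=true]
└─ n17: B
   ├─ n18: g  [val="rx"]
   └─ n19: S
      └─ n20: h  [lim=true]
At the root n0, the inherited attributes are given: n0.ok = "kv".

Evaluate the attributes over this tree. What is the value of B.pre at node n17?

1. n0.ok = "kv"  [given at root]
2. n1.ok = "mkv"  ["m" ++ S₀.ok]
3. n2.acc = -3  [terminal]
4. n1.idx = -3  [b.acc]
5. n1.tag = -2  [b.acc * -1 - 5]
6. n3.off = "kvy"  [S₀.ok ++ "y"]
7. n3.live = "ukv"  ["u" ++ S₀.ok]
8. n4.val = "nq"  [terminal]
9. n5.val = "uv"  [terminal]
10. n6.mk = "ukvuv"  [B.live ++ g₁.val]
11. n7.val = "pu"  [terminal]
12. n8.acc = 3  [len(C₀.mk) - 2]
13. n9.off = "my"  ["my"]
14. n9.live = "uu"  ["uu"]
15. n10.acc = 24  [terminal]
16. n11.lim = true  [terminal]
17. n9.pre = "uuk"  [B.live ++ "k"]
18. n9.ok = false  [false]
19. n8.off = "uv"  ["uv"]
20. n8.cnt = false  [B.ok == true]
21. n12.mk = "puuv"  [g.val ++ A.off]
22. n13.ok = "kk"  ["kk"]
23. n14.depth = -4  [terminal]
24. n15.depth = 27  [terminal]
25. n16.lim = true  [terminal]
26. n13.idx = -5  [e₀.depth + e₁.depth - 28]
27. n13.tag = 9  [e₀.depth + 13]
28. n12.lim = true  [S.tag > 8]
29. n6.lim = false  [A.cnt == true]
30. n3.pre = "vk"  ["vk"]
31. n3.ok = true  [C.lim == false]
32. n17.off = "vkz"  [B₀.pre ++ "z"]
33. n17.live = "kv"  [if B₀.ok then S₀.ok else "r"]
34. n18.val = "rx"  [terminal]
35. n19.ok = "nu"  ["nu"]
36. n20.lim = true  [terminal]
37. n19.idx = 27  [27]
38. n19.tag = 0  [0]
39. n17.pre = "ykv"  ["y" ++ B.live]
40. n17.ok = true  [true]
41. n0.idx = -6  [S₁.idx * 2]
42. n0.tag = 3  [S₁.idx + 6]

"ykv"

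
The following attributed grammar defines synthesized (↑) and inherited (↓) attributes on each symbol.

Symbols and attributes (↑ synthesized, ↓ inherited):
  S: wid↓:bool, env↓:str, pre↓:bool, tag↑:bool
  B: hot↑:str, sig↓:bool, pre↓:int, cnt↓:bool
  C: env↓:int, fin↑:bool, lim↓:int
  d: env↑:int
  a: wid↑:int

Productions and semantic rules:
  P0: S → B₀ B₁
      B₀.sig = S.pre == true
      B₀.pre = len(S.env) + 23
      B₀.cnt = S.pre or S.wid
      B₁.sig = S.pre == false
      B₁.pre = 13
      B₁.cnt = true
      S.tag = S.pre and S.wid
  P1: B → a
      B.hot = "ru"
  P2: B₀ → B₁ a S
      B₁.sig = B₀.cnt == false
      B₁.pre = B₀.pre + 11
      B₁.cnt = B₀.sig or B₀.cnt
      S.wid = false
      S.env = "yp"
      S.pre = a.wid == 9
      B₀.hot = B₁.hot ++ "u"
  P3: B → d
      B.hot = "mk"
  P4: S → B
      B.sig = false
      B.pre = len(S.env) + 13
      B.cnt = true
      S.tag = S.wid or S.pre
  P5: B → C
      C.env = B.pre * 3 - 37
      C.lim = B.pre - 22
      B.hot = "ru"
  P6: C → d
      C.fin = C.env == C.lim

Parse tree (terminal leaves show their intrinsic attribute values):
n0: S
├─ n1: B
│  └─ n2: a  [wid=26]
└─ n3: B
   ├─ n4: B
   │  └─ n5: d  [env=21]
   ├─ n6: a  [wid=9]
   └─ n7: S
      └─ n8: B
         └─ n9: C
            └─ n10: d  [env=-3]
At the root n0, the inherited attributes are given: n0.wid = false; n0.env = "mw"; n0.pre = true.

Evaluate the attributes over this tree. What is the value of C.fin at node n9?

false

1. n0.wid = false  [given at root]
2. n0.env = "mw"  [given at root]
3. n0.pre = true  [given at root]
4. n1.sig = true  [S.pre == true]
5. n1.pre = 25  [len(S.env) + 23]
6. n1.cnt = true  [S.pre or S.wid]
7. n2.wid = 26  [terminal]
8. n1.hot = "ru"  ["ru"]
9. n3.sig = false  [S.pre == false]
10. n3.pre = 13  [13]
11. n3.cnt = true  [true]
12. n4.sig = false  [B₀.cnt == false]
13. n4.pre = 24  [B₀.pre + 11]
14. n4.cnt = true  [B₀.sig or B₀.cnt]
15. n5.env = 21  [terminal]
16. n4.hot = "mk"  ["mk"]
17. n6.wid = 9  [terminal]
18. n7.wid = false  [false]
19. n7.env = "yp"  ["yp"]
20. n7.pre = true  [a.wid == 9]
21. n8.sig = false  [false]
22. n8.pre = 15  [len(S.env) + 13]
23. n8.cnt = true  [true]
24. n9.env = 8  [B.pre * 3 - 37]
25. n9.lim = -7  [B.pre - 22]
26. n10.env = -3  [terminal]
27. n9.fin = false  [C.env == C.lim]
28. n8.hot = "ru"  ["ru"]
29. n7.tag = true  [S.wid or S.pre]
30. n3.hot = "mku"  [B₁.hot ++ "u"]
31. n0.tag = false  [S.pre and S.wid]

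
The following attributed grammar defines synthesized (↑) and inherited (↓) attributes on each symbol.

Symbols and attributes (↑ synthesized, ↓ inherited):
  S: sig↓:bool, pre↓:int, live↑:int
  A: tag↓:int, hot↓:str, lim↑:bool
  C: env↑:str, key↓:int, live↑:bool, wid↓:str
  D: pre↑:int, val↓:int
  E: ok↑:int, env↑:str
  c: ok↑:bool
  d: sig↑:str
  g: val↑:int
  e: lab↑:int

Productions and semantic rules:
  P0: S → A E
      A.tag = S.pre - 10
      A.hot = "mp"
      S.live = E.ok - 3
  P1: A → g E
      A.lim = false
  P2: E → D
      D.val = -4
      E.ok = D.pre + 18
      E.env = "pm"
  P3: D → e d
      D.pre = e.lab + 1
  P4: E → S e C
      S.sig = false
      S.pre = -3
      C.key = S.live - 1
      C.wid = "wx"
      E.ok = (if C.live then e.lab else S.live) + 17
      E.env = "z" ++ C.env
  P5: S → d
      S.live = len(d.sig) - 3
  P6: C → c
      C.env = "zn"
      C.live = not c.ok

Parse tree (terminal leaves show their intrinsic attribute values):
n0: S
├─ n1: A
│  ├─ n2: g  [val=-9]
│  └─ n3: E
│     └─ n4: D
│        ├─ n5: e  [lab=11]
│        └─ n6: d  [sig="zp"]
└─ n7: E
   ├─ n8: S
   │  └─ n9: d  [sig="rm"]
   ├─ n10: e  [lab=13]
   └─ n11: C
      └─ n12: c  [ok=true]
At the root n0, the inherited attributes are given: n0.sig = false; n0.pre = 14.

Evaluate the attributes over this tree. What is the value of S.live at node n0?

13

1. n0.sig = false  [given at root]
2. n0.pre = 14  [given at root]
3. n1.tag = 4  [S.pre - 10]
4. n1.hot = "mp"  ["mp"]
5. n2.val = -9  [terminal]
6. n4.val = -4  [-4]
7. n5.lab = 11  [terminal]
8. n6.sig = "zp"  [terminal]
9. n4.pre = 12  [e.lab + 1]
10. n3.ok = 30  [D.pre + 18]
11. n3.env = "pm"  ["pm"]
12. n1.lim = false  [false]
13. n8.sig = false  [false]
14. n8.pre = -3  [-3]
15. n9.sig = "rm"  [terminal]
16. n8.live = -1  [len(d.sig) - 3]
17. n10.lab = 13  [terminal]
18. n11.key = -2  [S.live - 1]
19. n11.wid = "wx"  ["wx"]
20. n12.ok = true  [terminal]
21. n11.env = "zn"  ["zn"]
22. n11.live = false  [not c.ok]
23. n7.ok = 16  [(if C.live then e.lab else S.live) + 17]
24. n7.env = "zzn"  ["z" ++ C.env]
25. n0.live = 13  [E.ok - 3]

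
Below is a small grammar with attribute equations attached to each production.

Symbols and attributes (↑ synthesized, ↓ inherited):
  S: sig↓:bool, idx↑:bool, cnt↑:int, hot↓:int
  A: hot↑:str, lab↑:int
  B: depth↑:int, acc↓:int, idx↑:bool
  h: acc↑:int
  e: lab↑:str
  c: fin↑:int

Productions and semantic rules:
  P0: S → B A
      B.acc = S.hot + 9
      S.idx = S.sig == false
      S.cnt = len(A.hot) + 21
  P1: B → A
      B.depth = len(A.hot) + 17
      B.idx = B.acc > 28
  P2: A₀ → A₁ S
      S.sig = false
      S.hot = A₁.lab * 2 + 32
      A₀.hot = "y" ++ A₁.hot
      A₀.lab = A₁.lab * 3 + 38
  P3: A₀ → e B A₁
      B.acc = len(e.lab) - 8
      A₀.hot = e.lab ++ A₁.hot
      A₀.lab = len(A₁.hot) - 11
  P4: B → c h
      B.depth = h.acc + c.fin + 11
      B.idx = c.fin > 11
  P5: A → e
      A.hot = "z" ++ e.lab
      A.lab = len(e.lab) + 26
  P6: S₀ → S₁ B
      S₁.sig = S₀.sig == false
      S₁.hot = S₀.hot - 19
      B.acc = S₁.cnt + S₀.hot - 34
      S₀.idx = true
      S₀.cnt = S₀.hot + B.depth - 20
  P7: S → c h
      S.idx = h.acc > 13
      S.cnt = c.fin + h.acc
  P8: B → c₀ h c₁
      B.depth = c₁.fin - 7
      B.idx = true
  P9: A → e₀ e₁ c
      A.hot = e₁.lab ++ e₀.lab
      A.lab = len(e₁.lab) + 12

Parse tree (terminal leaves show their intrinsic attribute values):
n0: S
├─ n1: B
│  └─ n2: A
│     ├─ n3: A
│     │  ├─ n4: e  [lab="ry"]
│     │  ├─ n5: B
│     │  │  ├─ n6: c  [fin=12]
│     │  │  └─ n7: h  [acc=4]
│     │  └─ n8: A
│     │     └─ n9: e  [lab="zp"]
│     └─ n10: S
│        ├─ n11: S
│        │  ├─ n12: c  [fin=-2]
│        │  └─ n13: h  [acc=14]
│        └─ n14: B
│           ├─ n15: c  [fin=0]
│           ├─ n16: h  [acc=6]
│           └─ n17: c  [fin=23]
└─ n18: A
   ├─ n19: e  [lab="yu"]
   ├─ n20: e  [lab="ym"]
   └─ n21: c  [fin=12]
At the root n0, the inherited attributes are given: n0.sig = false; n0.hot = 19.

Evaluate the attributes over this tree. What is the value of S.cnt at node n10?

1. n0.sig = false  [given at root]
2. n0.hot = 19  [given at root]
3. n1.acc = 28  [S.hot + 9]
4. n4.lab = "ry"  [terminal]
5. n5.acc = -6  [len(e.lab) - 8]
6. n6.fin = 12  [terminal]
7. n7.acc = 4  [terminal]
8. n5.depth = 27  [h.acc + c.fin + 11]
9. n5.idx = true  [c.fin > 11]
10. n9.lab = "zp"  [terminal]
11. n8.hot = "zzp"  ["z" ++ e.lab]
12. n8.lab = 28  [len(e.lab) + 26]
13. n3.hot = "ryzzp"  [e.lab ++ A₁.hot]
14. n3.lab = -8  [len(A₁.hot) - 11]
15. n10.sig = false  [false]
16. n10.hot = 16  [A₁.lab * 2 + 32]
17. n11.sig = true  [S₀.sig == false]
18. n11.hot = -3  [S₀.hot - 19]
19. n12.fin = -2  [terminal]
20. n13.acc = 14  [terminal]
21. n11.idx = true  [h.acc > 13]
22. n11.cnt = 12  [c.fin + h.acc]
23. n14.acc = -6  [S₁.cnt + S₀.hot - 34]
24. n15.fin = 0  [terminal]
25. n16.acc = 6  [terminal]
26. n17.fin = 23  [terminal]
27. n14.depth = 16  [c₁.fin - 7]
28. n14.idx = true  [true]
29. n10.idx = true  [true]
30. n10.cnt = 12  [S₀.hot + B.depth - 20]
31. n2.hot = "yryzzp"  ["y" ++ A₁.hot]
32. n2.lab = 14  [A₁.lab * 3 + 38]
33. n1.depth = 23  [len(A.hot) + 17]
34. n1.idx = false  [B.acc > 28]
35. n19.lab = "yu"  [terminal]
36. n20.lab = "ym"  [terminal]
37. n21.fin = 12  [terminal]
38. n18.hot = "ymyu"  [e₁.lab ++ e₀.lab]
39. n18.lab = 14  [len(e₁.lab) + 12]
40. n0.idx = true  [S.sig == false]
41. n0.cnt = 25  [len(A.hot) + 21]

12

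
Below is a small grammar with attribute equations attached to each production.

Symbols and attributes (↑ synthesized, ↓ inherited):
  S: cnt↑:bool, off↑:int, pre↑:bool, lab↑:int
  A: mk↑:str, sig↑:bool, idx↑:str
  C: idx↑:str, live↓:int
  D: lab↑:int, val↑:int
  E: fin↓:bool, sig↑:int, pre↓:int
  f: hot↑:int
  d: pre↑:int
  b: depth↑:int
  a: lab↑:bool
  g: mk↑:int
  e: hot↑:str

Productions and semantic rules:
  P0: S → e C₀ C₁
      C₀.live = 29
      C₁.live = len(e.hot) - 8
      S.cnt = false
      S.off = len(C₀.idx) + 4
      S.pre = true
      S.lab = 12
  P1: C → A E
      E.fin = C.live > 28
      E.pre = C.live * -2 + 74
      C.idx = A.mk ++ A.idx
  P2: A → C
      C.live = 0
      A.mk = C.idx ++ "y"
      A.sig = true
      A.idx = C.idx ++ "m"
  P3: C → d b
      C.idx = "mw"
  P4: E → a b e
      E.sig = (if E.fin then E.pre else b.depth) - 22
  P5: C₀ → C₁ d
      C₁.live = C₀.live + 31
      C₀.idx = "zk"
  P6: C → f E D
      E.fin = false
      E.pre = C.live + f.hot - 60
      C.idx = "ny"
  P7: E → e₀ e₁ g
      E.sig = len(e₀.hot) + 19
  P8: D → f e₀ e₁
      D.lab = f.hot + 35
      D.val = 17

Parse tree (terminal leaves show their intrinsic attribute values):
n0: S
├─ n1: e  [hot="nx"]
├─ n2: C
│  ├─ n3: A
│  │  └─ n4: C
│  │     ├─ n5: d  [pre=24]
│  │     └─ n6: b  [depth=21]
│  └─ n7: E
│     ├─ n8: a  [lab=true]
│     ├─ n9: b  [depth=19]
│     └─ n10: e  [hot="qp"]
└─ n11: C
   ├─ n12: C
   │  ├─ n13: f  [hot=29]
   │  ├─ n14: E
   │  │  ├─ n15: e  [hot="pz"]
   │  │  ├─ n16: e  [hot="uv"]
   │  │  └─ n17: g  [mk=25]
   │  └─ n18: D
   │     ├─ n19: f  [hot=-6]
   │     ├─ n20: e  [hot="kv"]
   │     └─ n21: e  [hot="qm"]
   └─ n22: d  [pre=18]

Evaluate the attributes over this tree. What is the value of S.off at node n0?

10

1. n1.hot = "nx"  [terminal]
2. n2.live = 29  [29]
3. n4.live = 0  [0]
4. n5.pre = 24  [terminal]
5. n6.depth = 21  [terminal]
6. n4.idx = "mw"  ["mw"]
7. n3.mk = "mwy"  [C.idx ++ "y"]
8. n3.sig = true  [true]
9. n3.idx = "mwm"  [C.idx ++ "m"]
10. n7.fin = true  [C.live > 28]
11. n7.pre = 16  [C.live * -2 + 74]
12. n8.lab = true  [terminal]
13. n9.depth = 19  [terminal]
14. n10.hot = "qp"  [terminal]
15. n7.sig = -6  [(if E.fin then E.pre else b.depth) - 22]
16. n2.idx = "mwymwm"  [A.mk ++ A.idx]
17. n11.live = -6  [len(e.hot) - 8]
18. n12.live = 25  [C₀.live + 31]
19. n13.hot = 29  [terminal]
20. n14.fin = false  [false]
21. n14.pre = -6  [C.live + f.hot - 60]
22. n15.hot = "pz"  [terminal]
23. n16.hot = "uv"  [terminal]
24. n17.mk = 25  [terminal]
25. n14.sig = 21  [len(e₀.hot) + 19]
26. n19.hot = -6  [terminal]
27. n20.hot = "kv"  [terminal]
28. n21.hot = "qm"  [terminal]
29. n18.lab = 29  [f.hot + 35]
30. n18.val = 17  [17]
31. n12.idx = "ny"  ["ny"]
32. n22.pre = 18  [terminal]
33. n11.idx = "zk"  ["zk"]
34. n0.cnt = false  [false]
35. n0.off = 10  [len(C₀.idx) + 4]
36. n0.pre = true  [true]
37. n0.lab = 12  [12]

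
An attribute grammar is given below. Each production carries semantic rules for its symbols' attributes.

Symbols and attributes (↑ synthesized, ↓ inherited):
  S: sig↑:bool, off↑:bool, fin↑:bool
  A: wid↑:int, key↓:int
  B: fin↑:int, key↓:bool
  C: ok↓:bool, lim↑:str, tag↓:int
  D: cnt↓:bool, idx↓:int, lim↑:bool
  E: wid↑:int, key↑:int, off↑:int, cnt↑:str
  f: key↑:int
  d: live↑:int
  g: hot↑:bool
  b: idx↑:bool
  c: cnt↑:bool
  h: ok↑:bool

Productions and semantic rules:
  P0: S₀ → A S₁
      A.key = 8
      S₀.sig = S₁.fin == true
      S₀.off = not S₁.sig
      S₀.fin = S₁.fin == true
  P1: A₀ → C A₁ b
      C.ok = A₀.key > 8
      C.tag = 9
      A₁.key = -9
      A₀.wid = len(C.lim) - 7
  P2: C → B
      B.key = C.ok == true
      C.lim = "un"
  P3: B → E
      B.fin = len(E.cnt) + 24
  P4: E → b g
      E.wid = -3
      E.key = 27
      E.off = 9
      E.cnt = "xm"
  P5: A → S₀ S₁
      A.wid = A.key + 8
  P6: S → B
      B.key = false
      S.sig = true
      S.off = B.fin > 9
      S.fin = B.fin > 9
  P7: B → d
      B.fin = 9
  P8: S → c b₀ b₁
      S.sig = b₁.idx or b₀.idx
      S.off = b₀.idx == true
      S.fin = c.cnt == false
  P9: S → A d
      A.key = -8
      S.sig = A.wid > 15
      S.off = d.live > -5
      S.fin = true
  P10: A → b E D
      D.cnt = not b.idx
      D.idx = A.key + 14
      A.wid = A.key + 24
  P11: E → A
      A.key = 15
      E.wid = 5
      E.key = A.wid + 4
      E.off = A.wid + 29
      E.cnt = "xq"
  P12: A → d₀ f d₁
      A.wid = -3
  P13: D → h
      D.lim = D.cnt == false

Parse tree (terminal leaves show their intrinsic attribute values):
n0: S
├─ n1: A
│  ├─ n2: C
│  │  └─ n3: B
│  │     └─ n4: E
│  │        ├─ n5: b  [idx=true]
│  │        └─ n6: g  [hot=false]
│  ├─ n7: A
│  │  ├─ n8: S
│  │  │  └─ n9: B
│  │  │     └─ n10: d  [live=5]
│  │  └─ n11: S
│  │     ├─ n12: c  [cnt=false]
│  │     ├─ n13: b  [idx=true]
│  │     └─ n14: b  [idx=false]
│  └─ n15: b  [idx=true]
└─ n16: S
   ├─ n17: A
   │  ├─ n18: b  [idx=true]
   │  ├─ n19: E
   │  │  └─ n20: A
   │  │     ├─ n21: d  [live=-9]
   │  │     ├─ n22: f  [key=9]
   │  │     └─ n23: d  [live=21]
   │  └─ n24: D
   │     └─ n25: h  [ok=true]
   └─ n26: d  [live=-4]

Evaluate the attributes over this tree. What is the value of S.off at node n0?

1. n1.key = 8  [8]
2. n2.ok = false  [A₀.key > 8]
3. n2.tag = 9  [9]
4. n3.key = false  [C.ok == true]
5. n5.idx = true  [terminal]
6. n6.hot = false  [terminal]
7. n4.wid = -3  [-3]
8. n4.key = 27  [27]
9. n4.off = 9  [9]
10. n4.cnt = "xm"  ["xm"]
11. n3.fin = 26  [len(E.cnt) + 24]
12. n2.lim = "un"  ["un"]
13. n7.key = -9  [-9]
14. n9.key = false  [false]
15. n10.live = 5  [terminal]
16. n9.fin = 9  [9]
17. n8.sig = true  [true]
18. n8.off = false  [B.fin > 9]
19. n8.fin = false  [B.fin > 9]
20. n12.cnt = false  [terminal]
21. n13.idx = true  [terminal]
22. n14.idx = false  [terminal]
23. n11.sig = true  [b₁.idx or b₀.idx]
24. n11.off = true  [b₀.idx == true]
25. n11.fin = true  [c.cnt == false]
26. n7.wid = -1  [A.key + 8]
27. n15.idx = true  [terminal]
28. n1.wid = -5  [len(C.lim) - 7]
29. n17.key = -8  [-8]
30. n18.idx = true  [terminal]
31. n20.key = 15  [15]
32. n21.live = -9  [terminal]
33. n22.key = 9  [terminal]
34. n23.live = 21  [terminal]
35. n20.wid = -3  [-3]
36. n19.wid = 5  [5]
37. n19.key = 1  [A.wid + 4]
38. n19.off = 26  [A.wid + 29]
39. n19.cnt = "xq"  ["xq"]
40. n24.cnt = false  [not b.idx]
41. n24.idx = 6  [A.key + 14]
42. n25.ok = true  [terminal]
43. n24.lim = true  [D.cnt == false]
44. n17.wid = 16  [A.key + 24]
45. n26.live = -4  [terminal]
46. n16.sig = true  [A.wid > 15]
47. n16.off = true  [d.live > -5]
48. n16.fin = true  [true]
49. n0.sig = true  [S₁.fin == true]
50. n0.off = false  [not S₁.sig]
51. n0.fin = true  [S₁.fin == true]

false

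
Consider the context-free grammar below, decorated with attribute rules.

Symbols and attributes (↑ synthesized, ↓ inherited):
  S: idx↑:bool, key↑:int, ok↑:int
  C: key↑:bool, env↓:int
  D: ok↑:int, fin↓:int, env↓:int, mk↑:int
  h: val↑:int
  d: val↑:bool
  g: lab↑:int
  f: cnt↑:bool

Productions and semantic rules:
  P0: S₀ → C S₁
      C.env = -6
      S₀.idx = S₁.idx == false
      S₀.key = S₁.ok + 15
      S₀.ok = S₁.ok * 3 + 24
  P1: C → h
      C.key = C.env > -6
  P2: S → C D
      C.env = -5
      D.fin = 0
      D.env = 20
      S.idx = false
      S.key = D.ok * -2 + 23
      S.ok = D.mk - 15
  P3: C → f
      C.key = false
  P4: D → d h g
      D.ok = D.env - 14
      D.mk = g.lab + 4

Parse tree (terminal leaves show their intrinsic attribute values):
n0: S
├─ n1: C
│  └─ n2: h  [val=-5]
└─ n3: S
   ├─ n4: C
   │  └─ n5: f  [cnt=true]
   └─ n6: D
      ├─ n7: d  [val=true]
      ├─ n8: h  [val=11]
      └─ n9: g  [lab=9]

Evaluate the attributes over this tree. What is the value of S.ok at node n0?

18

1. n1.env = -6  [-6]
2. n2.val = -5  [terminal]
3. n1.key = false  [C.env > -6]
4. n4.env = -5  [-5]
5. n5.cnt = true  [terminal]
6. n4.key = false  [false]
7. n6.fin = 0  [0]
8. n6.env = 20  [20]
9. n7.val = true  [terminal]
10. n8.val = 11  [terminal]
11. n9.lab = 9  [terminal]
12. n6.ok = 6  [D.env - 14]
13. n6.mk = 13  [g.lab + 4]
14. n3.idx = false  [false]
15. n3.key = 11  [D.ok * -2 + 23]
16. n3.ok = -2  [D.mk - 15]
17. n0.idx = true  [S₁.idx == false]
18. n0.key = 13  [S₁.ok + 15]
19. n0.ok = 18  [S₁.ok * 3 + 24]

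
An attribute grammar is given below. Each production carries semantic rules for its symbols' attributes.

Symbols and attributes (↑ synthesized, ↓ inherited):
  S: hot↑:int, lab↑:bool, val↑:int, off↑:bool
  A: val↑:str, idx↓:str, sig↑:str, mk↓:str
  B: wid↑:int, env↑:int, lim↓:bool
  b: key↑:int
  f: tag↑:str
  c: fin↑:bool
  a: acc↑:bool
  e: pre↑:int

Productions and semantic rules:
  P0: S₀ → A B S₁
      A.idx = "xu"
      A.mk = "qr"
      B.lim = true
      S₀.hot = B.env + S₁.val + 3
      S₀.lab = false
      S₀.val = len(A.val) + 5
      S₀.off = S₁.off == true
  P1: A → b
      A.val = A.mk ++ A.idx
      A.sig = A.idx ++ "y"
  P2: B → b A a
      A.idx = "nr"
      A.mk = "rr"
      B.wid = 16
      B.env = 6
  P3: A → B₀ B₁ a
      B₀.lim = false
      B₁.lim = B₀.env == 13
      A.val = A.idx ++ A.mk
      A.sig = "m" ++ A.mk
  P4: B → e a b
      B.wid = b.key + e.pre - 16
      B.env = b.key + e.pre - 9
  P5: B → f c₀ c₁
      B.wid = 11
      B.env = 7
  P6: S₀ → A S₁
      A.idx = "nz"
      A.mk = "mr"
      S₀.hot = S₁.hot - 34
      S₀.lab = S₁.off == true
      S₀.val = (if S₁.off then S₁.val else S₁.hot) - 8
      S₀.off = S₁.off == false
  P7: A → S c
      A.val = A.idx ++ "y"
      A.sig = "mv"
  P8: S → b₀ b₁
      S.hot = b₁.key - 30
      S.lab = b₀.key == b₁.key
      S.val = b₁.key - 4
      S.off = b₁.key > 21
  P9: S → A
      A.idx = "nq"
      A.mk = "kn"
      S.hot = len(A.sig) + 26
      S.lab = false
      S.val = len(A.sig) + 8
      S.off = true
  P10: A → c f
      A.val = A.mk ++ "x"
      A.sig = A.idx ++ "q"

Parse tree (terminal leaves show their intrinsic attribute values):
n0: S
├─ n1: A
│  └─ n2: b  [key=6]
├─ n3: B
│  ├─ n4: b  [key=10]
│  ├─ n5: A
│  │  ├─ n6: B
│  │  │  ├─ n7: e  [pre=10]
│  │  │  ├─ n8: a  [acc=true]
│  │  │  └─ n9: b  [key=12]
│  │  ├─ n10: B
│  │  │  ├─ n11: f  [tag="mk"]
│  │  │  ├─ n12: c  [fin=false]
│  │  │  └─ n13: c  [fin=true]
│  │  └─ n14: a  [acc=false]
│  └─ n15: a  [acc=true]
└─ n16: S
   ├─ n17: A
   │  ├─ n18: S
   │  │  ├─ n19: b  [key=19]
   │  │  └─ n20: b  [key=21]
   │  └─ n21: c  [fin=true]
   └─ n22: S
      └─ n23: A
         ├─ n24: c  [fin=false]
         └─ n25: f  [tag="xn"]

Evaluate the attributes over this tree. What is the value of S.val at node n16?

1. n1.idx = "xu"  ["xu"]
2. n1.mk = "qr"  ["qr"]
3. n2.key = 6  [terminal]
4. n1.val = "qrxu"  [A.mk ++ A.idx]
5. n1.sig = "xuy"  [A.idx ++ "y"]
6. n3.lim = true  [true]
7. n4.key = 10  [terminal]
8. n5.idx = "nr"  ["nr"]
9. n5.mk = "rr"  ["rr"]
10. n6.lim = false  [false]
11. n7.pre = 10  [terminal]
12. n8.acc = true  [terminal]
13. n9.key = 12  [terminal]
14. n6.wid = 6  [b.key + e.pre - 16]
15. n6.env = 13  [b.key + e.pre - 9]
16. n10.lim = true  [B₀.env == 13]
17. n11.tag = "mk"  [terminal]
18. n12.fin = false  [terminal]
19. n13.fin = true  [terminal]
20. n10.wid = 11  [11]
21. n10.env = 7  [7]
22. n14.acc = false  [terminal]
23. n5.val = "nrrr"  [A.idx ++ A.mk]
24. n5.sig = "mrr"  ["m" ++ A.mk]
25. n15.acc = true  [terminal]
26. n3.wid = 16  [16]
27. n3.env = 6  [6]
28. n17.idx = "nz"  ["nz"]
29. n17.mk = "mr"  ["mr"]
30. n19.key = 19  [terminal]
31. n20.key = 21  [terminal]
32. n18.hot = -9  [b₁.key - 30]
33. n18.lab = false  [b₀.key == b₁.key]
34. n18.val = 17  [b₁.key - 4]
35. n18.off = false  [b₁.key > 21]
36. n21.fin = true  [terminal]
37. n17.val = "nzy"  [A.idx ++ "y"]
38. n17.sig = "mv"  ["mv"]
39. n23.idx = "nq"  ["nq"]
40. n23.mk = "kn"  ["kn"]
41. n24.fin = false  [terminal]
42. n25.tag = "xn"  [terminal]
43. n23.val = "knx"  [A.mk ++ "x"]
44. n23.sig = "nqq"  [A.idx ++ "q"]
45. n22.hot = 29  [len(A.sig) + 26]
46. n22.lab = false  [false]
47. n22.val = 11  [len(A.sig) + 8]
48. n22.off = true  [true]
49. n16.hot = -5  [S₁.hot - 34]
50. n16.lab = true  [S₁.off == true]
51. n16.val = 3  [(if S₁.off then S₁.val else S₁.hot) - 8]
52. n16.off = false  [S₁.off == false]
53. n0.hot = 12  [B.env + S₁.val + 3]
54. n0.lab = false  [false]
55. n0.val = 9  [len(A.val) + 5]
56. n0.off = false  [S₁.off == true]

3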